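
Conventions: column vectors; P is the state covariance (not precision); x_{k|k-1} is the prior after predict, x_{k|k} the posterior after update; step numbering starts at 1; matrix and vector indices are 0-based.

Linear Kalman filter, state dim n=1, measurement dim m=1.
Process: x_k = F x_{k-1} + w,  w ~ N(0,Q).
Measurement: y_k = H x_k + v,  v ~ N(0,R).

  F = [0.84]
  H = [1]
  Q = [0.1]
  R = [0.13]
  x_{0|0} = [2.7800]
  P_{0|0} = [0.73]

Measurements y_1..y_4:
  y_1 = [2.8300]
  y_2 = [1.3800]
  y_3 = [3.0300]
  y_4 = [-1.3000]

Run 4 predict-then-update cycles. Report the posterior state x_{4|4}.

x_post = [0.2114]

step 1: x^-=[2.3352]  P^-=[0.6151]  S=[0.7451]  K=[0.8255]  nu=[0.4948]  x^+=[2.7437]  P^+=[0.1073]
step 2: x^-=[2.3047]  P^-=[0.1757]  S=[0.3057]  K=[0.5748]  nu=[-0.9247]  x^+=[1.7732]  P^+=[0.0747]
step 3: x^-=[1.4895]  P^-=[0.1527]  S=[0.2827]  K=[0.5402]  nu=[1.5405]  x^+=[2.3216]  P^+=[0.0702]
step 4: x^-=[1.9502]  P^-=[0.1496]  S=[0.2796]  K=[0.5350]  nu=[-3.2502]  x^+=[0.2114]  P^+=[0.0695]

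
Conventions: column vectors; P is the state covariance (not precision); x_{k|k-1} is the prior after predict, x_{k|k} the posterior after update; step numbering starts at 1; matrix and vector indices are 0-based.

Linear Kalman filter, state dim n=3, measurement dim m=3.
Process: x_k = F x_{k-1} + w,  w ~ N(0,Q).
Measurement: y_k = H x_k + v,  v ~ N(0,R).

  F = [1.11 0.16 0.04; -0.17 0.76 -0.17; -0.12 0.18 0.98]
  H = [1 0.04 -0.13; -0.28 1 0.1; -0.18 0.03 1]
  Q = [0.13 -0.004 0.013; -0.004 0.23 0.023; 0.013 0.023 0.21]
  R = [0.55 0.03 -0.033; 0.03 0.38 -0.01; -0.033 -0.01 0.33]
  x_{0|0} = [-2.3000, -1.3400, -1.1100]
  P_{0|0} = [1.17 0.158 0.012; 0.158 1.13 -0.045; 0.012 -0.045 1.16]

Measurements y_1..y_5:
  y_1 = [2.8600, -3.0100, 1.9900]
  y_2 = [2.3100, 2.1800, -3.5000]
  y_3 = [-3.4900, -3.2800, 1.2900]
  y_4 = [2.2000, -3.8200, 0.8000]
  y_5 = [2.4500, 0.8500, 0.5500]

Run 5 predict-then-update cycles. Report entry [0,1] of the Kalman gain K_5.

K[0,1] = -0.1220

step 1: x^-=[-2.8118, -0.4387, -1.0530]  P^-=[1.6590 0.0312 -0.0307; 0.0312 0.9215 -0.0449; -0.0307 -0.0449 1.3520]  S=[2.2442 -0.3829 -0.5386; -0.3829 1.4203 0.1946; -0.5386 0.1946 1.7446]  K=[0.7340 -0.1164 0.0514; 0.1383 0.6832 -0.0467; 0.0990 -0.0147 0.8096]  nu=[5.5525, -3.2533, 2.5500]  x^+=[1.7735, -2.0123, 1.6087]  P^+=[0.4035 0.0839 0.0640; 0.0839 0.2897 -0.0204; 0.0640 -0.0204 0.2762]
step 2: x^-=[1.7109, -2.1043, 1.0015]  P^-=[0.6702 0.0091 0.0595; 0.0091 0.4043 -0.0093; 0.0595 -0.0093 0.4646]  S=[1.2140 -0.1292 -0.1527; -0.1292 0.8312 0.0536; -0.1527 0.0536 0.7945]  K=[0.5369 -0.1264 0.0352; 0.0722 0.4946 -0.0180; 0.0724 -0.0018 0.5849]  nu=[0.8135, 4.6632, -4.1304]  x^+=[1.4127, 0.3350, -1.3637]  P^+=[0.2946 0.0455 0.0468; 0.0455 0.2042 -0.0112; 0.0468 -0.0112 0.1994]
step 3: x^-=[1.5671, 0.2463, -1.4457]  P^-=[0.5187 -0.0082 0.0446; -0.0082 0.3560 0.0033; 0.0446 0.0033 0.3954]  S=[1.0637 -0.1086 -0.1318; -0.1086 0.7834 0.0580; -0.1318 0.0580 0.7268]  K=[0.4725 -0.1268 0.0283; 0.0520 0.4655 -0.0064; 0.0618 0.0071 0.5438]  nu=[-5.2549, -2.9429, 3.0104]  x^+=[-0.4575, -1.4163, -0.1544]  P^+=[0.2590 0.0342 0.0406; 0.0342 0.1889 -0.0080; 0.0406 -0.0080 0.1849]
step 4: x^-=[-0.7406, -0.9723, -0.3513]  P^-=[0.4699 -0.0112 0.0400; -0.0112 0.3475 0.0075; 0.0400 0.0075 0.3836]  S=[1.0156 -0.0992 -0.1261; -0.0992 0.7737 0.0602; -0.1261 0.0602 0.7153]  K=[0.4484 -0.1240 0.0267; 0.0463 0.4603 -0.0027; 0.0582 0.0106 0.5359]  nu=[2.9339, -3.0199, 1.0471]  x^+=[0.9771, -2.2293, 0.3485]  P^+=[0.2458 0.0310 0.0386; 0.0310 0.1857 -0.0070; 0.0386 -0.0070 0.1820]
step 5: x^-=[0.7418, -1.9196, -0.1770]  P^-=[0.4522 -0.0112 0.0390; -0.0112 0.3457 0.0087; 0.0390 0.0087 0.3814]  S=[0.9981 -0.0947 -0.1236; -0.0947 0.7708 0.0605; -0.1236 0.0605 0.7130]  K=[0.4393 -0.1220 0.0265; 0.0448 0.4593 -0.0016; 0.0570 0.0116 0.5344]  nu=[1.7620, 2.9950, 0.9181]  x^+=[1.1749, -0.4666, 0.4490]  P^+=[0.2408 0.0302 0.0379; 0.0302 0.1850 -0.0067; 0.0379 -0.0067 0.1814]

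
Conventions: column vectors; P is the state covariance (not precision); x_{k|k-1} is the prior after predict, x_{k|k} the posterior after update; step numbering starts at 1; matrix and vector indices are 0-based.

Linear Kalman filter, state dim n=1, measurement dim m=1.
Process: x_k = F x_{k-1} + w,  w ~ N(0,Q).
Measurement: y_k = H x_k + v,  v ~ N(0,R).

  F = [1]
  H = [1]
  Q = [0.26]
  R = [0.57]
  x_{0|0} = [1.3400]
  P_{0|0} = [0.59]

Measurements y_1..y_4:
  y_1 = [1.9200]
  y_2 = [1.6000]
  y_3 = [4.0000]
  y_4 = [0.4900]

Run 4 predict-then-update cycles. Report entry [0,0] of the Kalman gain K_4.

step 1: x^-=[1.3400]  P^-=[0.8500]  S=[1.4200]  K=[0.5986]  nu=[0.5800]  x^+=[1.6872]  P^+=[0.3412]
step 2: x^-=[1.6872]  P^-=[0.6012]  S=[1.1712]  K=[0.5133]  nu=[-0.0872]  x^+=[1.6424]  P^+=[0.2926]
step 3: x^-=[1.6424]  P^-=[0.5526]  S=[1.1226]  K=[0.4922]  nu=[2.3576]  x^+=[2.8029]  P^+=[0.2806]
step 4: x^-=[2.8029]  P^-=[0.5406]  S=[1.1106]  K=[0.4868]  nu=[-2.3129]  x^+=[1.6771]  P^+=[0.2775]

K[0,0] = 0.4868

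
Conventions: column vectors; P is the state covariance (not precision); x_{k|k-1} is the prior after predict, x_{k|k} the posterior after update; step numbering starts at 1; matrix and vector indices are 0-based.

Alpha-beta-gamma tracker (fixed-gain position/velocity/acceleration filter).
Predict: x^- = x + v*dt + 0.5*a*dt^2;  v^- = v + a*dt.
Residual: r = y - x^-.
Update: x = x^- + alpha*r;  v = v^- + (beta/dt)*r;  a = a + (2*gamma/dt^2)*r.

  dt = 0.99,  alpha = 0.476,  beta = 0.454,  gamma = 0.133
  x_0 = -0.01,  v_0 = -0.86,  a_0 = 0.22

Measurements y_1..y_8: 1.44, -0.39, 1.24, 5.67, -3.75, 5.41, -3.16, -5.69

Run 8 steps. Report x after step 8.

x_post = -4.9861

step 1: x_pred=-0.7536  r=2.1936  x^+=0.2906  v^+=0.3637  a^+=0.8153
step 2: x_pred=1.0502  r=-1.4402  x^+=0.3647  v^+=0.5105  a^+=0.4245
step 3: x_pred=1.0781  r=0.1619  x^+=1.1551  v^+=1.0050  a^+=0.4684
step 4: x_pred=2.3796  r=3.2904  x^+=3.9458  v^+=2.9776  a^+=1.3614
step 5: x_pred=7.5608  r=-11.3108  x^+=2.1769  v^+=-0.8616  a^+=-1.7083
step 6: x_pred=0.4868  r=4.9232  x^+=2.8302  v^+=-0.2951  a^+=-0.3722
step 7: x_pred=2.3557  r=-5.5157  x^+=-0.2698  v^+=-3.1930  a^+=-1.8691
step 8: x_pred=-4.3468  r=-1.3432  x^+=-4.9861  v^+=-5.6594  a^+=-2.2337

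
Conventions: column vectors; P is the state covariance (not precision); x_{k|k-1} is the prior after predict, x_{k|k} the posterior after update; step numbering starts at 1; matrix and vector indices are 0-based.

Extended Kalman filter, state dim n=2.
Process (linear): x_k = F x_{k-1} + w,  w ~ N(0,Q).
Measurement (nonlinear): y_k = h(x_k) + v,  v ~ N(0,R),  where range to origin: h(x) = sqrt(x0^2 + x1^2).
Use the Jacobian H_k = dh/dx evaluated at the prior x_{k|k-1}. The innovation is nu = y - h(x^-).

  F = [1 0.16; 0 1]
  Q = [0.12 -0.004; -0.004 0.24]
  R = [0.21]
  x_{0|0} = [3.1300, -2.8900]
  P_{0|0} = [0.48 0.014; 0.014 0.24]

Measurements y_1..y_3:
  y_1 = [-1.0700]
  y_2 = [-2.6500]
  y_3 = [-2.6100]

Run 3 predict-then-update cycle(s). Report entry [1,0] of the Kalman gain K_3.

K[1,0] = 0.4230

step 1: x^-=[2.6676, -2.8900]  P^-=[0.6106 0.0484; 0.0484 0.4800]  H_jac=[0.6783 -0.7348]  S=[0.7018]  K=[0.5394; -0.4558]  nu=[-5.0030]  x^+=[-0.0312, -0.6098]  P^+=[0.4064 0.2210; 0.2210 0.3342]
step 2: x^-=[-0.1287, -0.6098]  P^-=[0.6057 0.2704; 0.2704 0.5742]  H_jac=[-0.2066 -0.9784]  S=[0.8949]  K=[-0.4355; -0.6903]  nu=[-3.2732]  x^+=[1.2967, 1.6496]  P^+=[0.4359 0.0014; 0.0014 0.1478]
step 3: x^-=[1.5607, 1.6496]  P^-=[0.5602 0.0211; 0.0211 0.3878]  H_jac=[0.6873 0.7264]  S=[0.7003]  K=[0.5716; 0.4230]  nu=[-4.8809]  x^+=[-1.2294, -0.4150]  P^+=[0.3314 -0.1482; -0.1482 0.2625]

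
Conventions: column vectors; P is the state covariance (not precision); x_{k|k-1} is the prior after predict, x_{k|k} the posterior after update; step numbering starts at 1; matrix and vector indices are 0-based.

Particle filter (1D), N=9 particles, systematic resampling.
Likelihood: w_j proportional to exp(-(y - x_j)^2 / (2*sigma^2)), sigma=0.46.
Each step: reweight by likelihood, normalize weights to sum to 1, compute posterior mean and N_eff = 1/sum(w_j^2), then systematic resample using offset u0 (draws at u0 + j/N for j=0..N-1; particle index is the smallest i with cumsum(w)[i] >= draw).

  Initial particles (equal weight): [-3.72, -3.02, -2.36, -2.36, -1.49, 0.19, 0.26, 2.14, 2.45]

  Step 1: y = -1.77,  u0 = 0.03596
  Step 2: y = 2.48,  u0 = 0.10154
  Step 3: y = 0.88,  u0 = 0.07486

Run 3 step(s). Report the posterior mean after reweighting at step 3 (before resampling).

step 1: w=[0.0001, 0.0144, 0.2532, 0.2532, 0.4790, 0.0001, 0.0000, 0.0000, 0.0000]  mean=-1.9526  Neff=2.7942  idx=[2, 2, 2, 3, 3, 4, 4, 4, 4]
step 2: w=[0.0000, 0.0000, 0.0000, 0.0000, 0.0000, 0.2500, 0.2500, 0.2500, 0.2500]  mean=-1.4900  Neff=4.0000  idx=[5, 5, 6, 6, 7, 7, 8, 8, 8]
step 3: w=[0.1111, 0.1111, 0.1111, 0.1111, 0.1111, 0.1111, 0.1111, 0.1111, 0.1111]  mean=-1.4900  Neff=9.0000  idx=[0, 1, 2, 3, 4, 5, 6, 7, 8]

post_mean = -1.4900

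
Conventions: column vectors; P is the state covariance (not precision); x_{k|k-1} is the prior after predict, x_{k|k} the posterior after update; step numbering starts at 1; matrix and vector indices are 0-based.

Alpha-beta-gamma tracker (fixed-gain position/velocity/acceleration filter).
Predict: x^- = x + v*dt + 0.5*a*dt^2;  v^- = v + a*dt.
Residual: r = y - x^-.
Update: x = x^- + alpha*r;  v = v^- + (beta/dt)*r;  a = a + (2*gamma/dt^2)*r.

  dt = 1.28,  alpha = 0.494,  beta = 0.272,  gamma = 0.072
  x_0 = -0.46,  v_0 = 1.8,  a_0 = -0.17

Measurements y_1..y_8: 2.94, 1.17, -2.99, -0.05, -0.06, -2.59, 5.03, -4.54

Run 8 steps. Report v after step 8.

step 1: x_pred=1.7047  r=1.2353  x^+=2.3150  v^+=1.8449  a^+=-0.0614
step 2: x_pred=4.6261  r=-3.4561  x^+=2.9188  v^+=1.0318  a^+=-0.3652
step 3: x_pred=3.9404  r=-6.9304  x^+=0.5168  v^+=-0.9083  a^+=-0.9743
step 4: x_pred=-1.4440  r=1.3940  x^+=-0.7554  v^+=-1.8592  a^+=-0.8518
step 5: x_pred=-3.8329  r=3.7729  x^+=-1.9691  v^+=-2.1477  a^+=-0.5202
step 6: x_pred=-5.1443  r=2.5543  x^+=-3.8825  v^+=-2.2708  a^+=-0.2957
step 7: x_pred=-7.0313  r=12.0613  x^+=-1.0730  v^+=-0.0862  a^+=0.7644
step 8: x_pred=-0.5572  r=-3.9828  x^+=-2.5247  v^+=0.0459  a^+=0.4143

v_post = 0.0459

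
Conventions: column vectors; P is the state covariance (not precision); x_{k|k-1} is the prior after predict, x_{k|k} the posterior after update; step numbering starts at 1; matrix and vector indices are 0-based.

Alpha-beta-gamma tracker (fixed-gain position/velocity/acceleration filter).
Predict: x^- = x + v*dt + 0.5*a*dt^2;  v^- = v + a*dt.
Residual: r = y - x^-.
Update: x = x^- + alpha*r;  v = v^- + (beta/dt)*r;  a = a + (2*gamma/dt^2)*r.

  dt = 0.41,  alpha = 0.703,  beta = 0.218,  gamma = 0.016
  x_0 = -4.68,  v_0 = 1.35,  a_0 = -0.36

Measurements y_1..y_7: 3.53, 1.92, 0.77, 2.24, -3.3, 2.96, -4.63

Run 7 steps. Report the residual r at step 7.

step 1: x_pred=-4.1568  r=7.6868  x^+=1.2470  v^+=5.2895  a^+=1.1033
step 2: x_pred=3.5085  r=-1.5885  x^+=2.3918  v^+=4.8973  a^+=0.8009
step 3: x_pred=4.4670  r=-3.6970  x^+=1.8680  v^+=3.2599  a^+=0.0971
step 4: x_pred=3.2127  r=-0.9727  x^+=2.5289  v^+=2.7825  a^+=-0.0880
step 5: x_pred=3.6623  r=-6.9623  x^+=-1.2322  v^+=-0.9555  a^+=-1.4134
step 6: x_pred=-1.7427  r=4.7027  x^+=1.5633  v^+=0.9655  a^+=-0.5182
step 7: x_pred=1.9156  r=-6.5456  x^+=-2.6860  v^+=-2.7273  a^+=-1.7642

resid = -6.5456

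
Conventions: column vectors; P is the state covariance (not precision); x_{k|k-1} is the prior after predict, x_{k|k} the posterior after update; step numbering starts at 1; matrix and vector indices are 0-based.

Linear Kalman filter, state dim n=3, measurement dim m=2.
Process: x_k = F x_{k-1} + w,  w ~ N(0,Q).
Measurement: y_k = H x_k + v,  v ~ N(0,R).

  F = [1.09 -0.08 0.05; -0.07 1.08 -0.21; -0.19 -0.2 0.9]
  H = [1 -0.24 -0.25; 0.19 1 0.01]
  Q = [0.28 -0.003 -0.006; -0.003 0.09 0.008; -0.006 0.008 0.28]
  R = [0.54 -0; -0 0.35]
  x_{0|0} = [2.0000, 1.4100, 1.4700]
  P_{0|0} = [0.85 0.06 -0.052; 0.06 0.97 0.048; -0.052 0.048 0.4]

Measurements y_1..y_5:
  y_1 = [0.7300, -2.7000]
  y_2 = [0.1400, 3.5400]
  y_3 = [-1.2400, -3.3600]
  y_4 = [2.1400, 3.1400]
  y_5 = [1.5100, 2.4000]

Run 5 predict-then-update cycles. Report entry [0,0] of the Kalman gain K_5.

K[0,0] = 0.5351

step 1: x^-=[2.1407, 1.0741, 0.6610]  P^-=[1.2806 -0.0694 -0.2151; -0.0694 1.2108 -0.2274; -0.2151 -0.2274 0.6785]  S=[2.0463 -0.0498; -0.0498 1.5754]  K=[0.6634 0.1300; -0.1298 0.7547; -0.1655 -0.1712]  nu=[-0.9877, -4.1874]  x^+=[0.9412, -1.9579, 1.5415]  P^+=[0.3620 -0.0237 0.0379; -0.0237 0.2694 -0.0729; 0.0379 -0.0729 0.5791]
step 2: x^-=[1.2597, -2.5041, 1.6001]  P^-=[0.7221 -0.1019 -0.0030; -0.1019 0.4693 -0.2251; -0.0030 -0.2251 0.7844]  S=[1.3616 -0.0177; -0.0177 0.8022]  K=[0.5496 0.0561; -0.1090 0.5556; -0.1101 -0.2740]  nu=[-1.3206, 5.7888]  x^+=[0.8585, 0.8563, 0.1594]  P^+=[0.3094 -0.0401 0.0889; -0.0401 0.2033 -0.1199; 0.0889 -0.1199 0.7088]
step 3: x^-=[0.8752, 0.8313, -0.1909]  P^-=[0.6683 -0.1281 0.0694; -0.1281 0.4229 -0.2817; 0.0694 -0.2817 0.8831]  S=[1.2809 -0.0305; -0.0305 0.7431]  K=[0.5327 0.0213; -0.1117 0.5280; -0.0738 -0.3525]  nu=[-1.9634, -4.3556]  x^+=[-0.2634, -1.2492, 1.4893]  P^+=[0.3052 -0.0517 0.1196; -0.0517 0.1962 -0.1539; 0.1196 -0.1539 0.7854]
step 4: x^-=[-0.1127, -1.6435, 1.6403]  P^-=[0.6691 -0.1514 0.1086; -0.1514 0.4361 -0.3277; 0.1086 -0.3277 0.9456]  S=[1.2723 -0.0457; -0.0457 0.7467]  K=[0.5331 0.0016; -0.1176 0.5339; -0.0531 -0.4019]  nu=[2.2683, 4.7885]  x^+=[1.1045, 0.6465, -0.4045]  P^+=[0.3075 -0.0592 0.1353; -0.0592 0.1999 -0.1746; 0.1353 -0.1746 0.8234]
step 5: x^-=[1.1319, 0.7058, -0.7032]  P^-=[0.6751 -0.1662 0.1283; -0.1662 0.4531 -0.3555; 0.1283 -0.3555 0.9781]  S=[1.2753 -0.0566; -0.0566 0.7578]  K=[0.5351 -0.0084; -0.1218 0.5424; -0.0432 -0.4273]  nu=[0.3717, 1.4861]  x^+=[1.3184, 1.4667, -1.3543]  P^+=[0.3094 -0.0631 0.1421; -0.0631 0.2037 -0.1850; 0.1421 -0.1850 0.8395]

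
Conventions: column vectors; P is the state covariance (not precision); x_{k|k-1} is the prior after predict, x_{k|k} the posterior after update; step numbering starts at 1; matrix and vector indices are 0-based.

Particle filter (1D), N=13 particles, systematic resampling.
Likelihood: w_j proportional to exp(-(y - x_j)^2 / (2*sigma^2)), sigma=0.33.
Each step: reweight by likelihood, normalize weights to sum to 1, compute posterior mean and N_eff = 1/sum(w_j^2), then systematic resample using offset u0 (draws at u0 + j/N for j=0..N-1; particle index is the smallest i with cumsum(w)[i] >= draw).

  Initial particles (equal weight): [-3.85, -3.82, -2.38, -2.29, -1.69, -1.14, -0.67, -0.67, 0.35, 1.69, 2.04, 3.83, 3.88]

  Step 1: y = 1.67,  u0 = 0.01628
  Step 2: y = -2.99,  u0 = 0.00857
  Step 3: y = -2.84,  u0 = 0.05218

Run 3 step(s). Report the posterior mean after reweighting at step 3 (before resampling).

post_mean = 1.6900

step 1: w=[0.0000, 0.0000, 0.0000, 0.0000, 0.0000, 0.0000, 0.0000, 0.0000, 0.0002, 0.6516, 0.3482, 0.0000, 0.0000]  mean=1.8116  Neff=1.8321  idx=[9, 9, 9, 9, 9, 9, 9, 9, 9, 10, 10, 10, 10]
step 2: w=[0.1111, 0.1111, 0.1111, 0.1111, 0.1111, 0.1111, 0.1111, 0.1111, 0.1111, 0.0000, 0.0000, 0.0000, 0.0000]  mean=1.6900  Neff=9.0000  idx=[0, 0, 1, 2, 2, 3, 4, 4, 5, 6, 7, 7, 8]
step 3: w=[0.0769, 0.0769, 0.0769, 0.0769, 0.0769, 0.0769, 0.0769, 0.0769, 0.0769, 0.0769, 0.0769, 0.0769, 0.0769]  mean=1.6900  Neff=13.0000  idx=[0, 1, 2, 3, 4, 5, 6, 7, 8, 9, 10, 11, 12]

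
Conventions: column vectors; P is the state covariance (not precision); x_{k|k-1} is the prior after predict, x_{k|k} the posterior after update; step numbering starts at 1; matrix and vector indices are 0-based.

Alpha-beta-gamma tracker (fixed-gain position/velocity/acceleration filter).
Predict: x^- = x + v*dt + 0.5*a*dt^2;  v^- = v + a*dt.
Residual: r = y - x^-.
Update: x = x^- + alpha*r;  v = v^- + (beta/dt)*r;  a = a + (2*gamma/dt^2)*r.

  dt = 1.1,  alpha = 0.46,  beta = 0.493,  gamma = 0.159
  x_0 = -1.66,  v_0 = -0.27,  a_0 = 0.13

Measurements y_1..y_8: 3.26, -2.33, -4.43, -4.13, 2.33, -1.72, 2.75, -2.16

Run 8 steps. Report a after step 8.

step 1: x_pred=-1.8783  r=5.1383  x^+=0.4853  v^+=2.1759  a^+=1.4804
step 2: x_pred=3.7744  r=-6.1044  x^+=0.9664  v^+=1.0685  a^+=-0.1239
step 3: x_pred=2.0668  r=-6.4968  x^+=-0.9218  v^+=-1.9796  a^+=-1.8313
step 4: x_pred=-4.2072  r=0.0772  x^+=-4.1717  v^+=-3.9594  a^+=-1.8110
step 5: x_pred=-9.6227  r=11.9527  x^+=-4.1245  v^+=-0.5945  a^+=1.3303
step 6: x_pred=-3.9736  r=2.2536  x^+=-2.9370  v^+=1.8788  a^+=1.9225
step 7: x_pred=0.2928  r=2.4572  x^+=1.4231  v^+=5.0948  a^+=2.5683
step 8: x_pred=8.5813  r=-10.7413  x^+=3.6403  v^+=3.1059  a^+=-0.2546

a_post = -0.2546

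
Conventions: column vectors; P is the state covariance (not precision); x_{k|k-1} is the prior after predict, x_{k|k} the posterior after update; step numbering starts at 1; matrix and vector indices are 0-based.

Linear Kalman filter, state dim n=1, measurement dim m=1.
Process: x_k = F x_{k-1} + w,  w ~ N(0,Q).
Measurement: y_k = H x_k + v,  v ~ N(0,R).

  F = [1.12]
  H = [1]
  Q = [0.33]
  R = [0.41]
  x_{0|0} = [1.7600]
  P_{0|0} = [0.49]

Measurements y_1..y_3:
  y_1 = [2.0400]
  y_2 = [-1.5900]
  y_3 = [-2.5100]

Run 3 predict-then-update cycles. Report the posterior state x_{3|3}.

step 1: x^-=[1.9712]  P^-=[0.9447]  S=[1.3547]  K=[0.6973]  nu=[0.0688]  x^+=[2.0192]  P^+=[0.2859]
step 2: x^-=[2.2615]  P^-=[0.6886]  S=[1.0986]  K=[0.6268]  nu=[-3.8515]  x^+=[-0.1527]  P^+=[0.2570]
step 3: x^-=[-0.1710]  P^-=[0.6524]  S=[1.0624]  K=[0.6141]  nu=[-2.3390]  x^+=[-1.6073]  P^+=[0.2518]

x_post = [-1.6073]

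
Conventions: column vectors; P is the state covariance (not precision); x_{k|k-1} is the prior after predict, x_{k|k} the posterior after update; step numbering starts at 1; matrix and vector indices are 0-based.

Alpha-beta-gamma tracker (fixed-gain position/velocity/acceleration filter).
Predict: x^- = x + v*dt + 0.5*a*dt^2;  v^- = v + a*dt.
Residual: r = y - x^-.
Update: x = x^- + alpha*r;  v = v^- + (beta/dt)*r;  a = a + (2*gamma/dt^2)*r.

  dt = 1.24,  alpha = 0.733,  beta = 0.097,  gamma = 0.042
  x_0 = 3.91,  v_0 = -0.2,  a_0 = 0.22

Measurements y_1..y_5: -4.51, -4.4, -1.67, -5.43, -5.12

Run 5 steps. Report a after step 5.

step 1: x_pred=3.8311  r=-8.3411  x^+=-2.2829  v^+=-0.5797  a^+=-0.2357
step 2: x_pred=-3.1829  r=-1.2171  x^+=-4.0750  v^+=-0.9671  a^+=-0.3022
step 3: x_pred=-5.5066  r=3.8366  x^+=-2.6944  v^+=-1.0417  a^+=-0.0926
step 4: x_pred=-4.0573  r=-1.3727  x^+=-5.0635  v^+=-1.2639  a^+=-0.1676
step 5: x_pred=-6.7595  r=1.6395  x^+=-5.5578  v^+=-1.3434  a^+=-0.0780

a_post = -0.0780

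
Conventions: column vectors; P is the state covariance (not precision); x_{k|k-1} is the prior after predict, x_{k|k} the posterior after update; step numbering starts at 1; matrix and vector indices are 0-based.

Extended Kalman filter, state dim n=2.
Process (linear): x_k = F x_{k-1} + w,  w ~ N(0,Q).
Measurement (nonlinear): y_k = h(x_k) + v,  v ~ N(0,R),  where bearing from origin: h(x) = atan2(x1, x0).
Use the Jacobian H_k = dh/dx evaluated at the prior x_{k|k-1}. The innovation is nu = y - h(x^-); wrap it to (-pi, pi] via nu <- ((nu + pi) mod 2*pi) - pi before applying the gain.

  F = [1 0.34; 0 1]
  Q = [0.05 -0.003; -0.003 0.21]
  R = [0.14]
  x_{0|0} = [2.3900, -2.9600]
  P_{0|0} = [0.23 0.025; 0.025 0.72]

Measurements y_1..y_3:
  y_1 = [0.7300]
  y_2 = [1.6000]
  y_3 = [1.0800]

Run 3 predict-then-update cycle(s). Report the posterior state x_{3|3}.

x_post = [4.2861, 1.9858]

step 1: x^-=[1.3836, -2.9600]  P^-=[0.3802 0.2668; 0.2668 0.9300]  H_jac=[0.2773 0.1296]  S=[0.2040]  K=[0.6862; 0.9533]  nu=[1.8635]  x^+=[2.6624, -1.1834]  P^+=[0.2842 0.1333; 0.1333 0.7446]
step 2: x^-=[2.2600, -1.1834]  P^-=[0.5109 0.3835; 0.3835 0.9546]  H_jac=[0.1818 0.3473]  S=[0.3204]  K=[0.7055; 1.2521]  nu=[2.0824]  x^+=[3.7291, 1.4239]  P^+=[0.3514 0.1004; 0.1004 0.4522]
step 3: x^-=[4.2133, 1.4239]  P^-=[0.5220 0.2512; 0.2512 0.6622]  H_jac=[-0.0720 0.2130]  S=[0.1650]  K=[0.0965; 0.7451]  nu=[0.7541]  x^+=[4.2861, 1.9858]  P^+=[0.5204 0.2393; 0.2393 0.5706]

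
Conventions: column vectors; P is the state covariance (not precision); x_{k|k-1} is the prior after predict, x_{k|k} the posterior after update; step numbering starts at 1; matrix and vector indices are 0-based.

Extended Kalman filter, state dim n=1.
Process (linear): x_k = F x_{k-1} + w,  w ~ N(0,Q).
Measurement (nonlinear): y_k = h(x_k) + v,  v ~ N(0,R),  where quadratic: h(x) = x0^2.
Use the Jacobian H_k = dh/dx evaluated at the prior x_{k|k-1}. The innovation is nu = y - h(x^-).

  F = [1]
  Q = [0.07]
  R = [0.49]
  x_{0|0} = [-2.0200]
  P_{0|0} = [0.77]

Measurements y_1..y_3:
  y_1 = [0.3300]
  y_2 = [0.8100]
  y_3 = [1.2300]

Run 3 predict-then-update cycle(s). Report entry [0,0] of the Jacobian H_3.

H_jac[0,0] = -2.0440

step 1: x^-=[-2.0200]  P^-=[0.8400]  H_jac=[-4.0400]  S=[14.2001]  K=[-0.2390]  nu=[-3.7504]  x^+=[-1.1237]  P^+=[0.0290]
step 2: x^-=[-1.1237]  P^-=[0.0990]  H_jac=[-2.2474]  S=[0.9900]  K=[-0.2247]  nu=[-0.4527]  x^+=[-1.0220]  P^+=[0.0490]
step 3: x^-=[-1.0220]  P^-=[0.1190]  H_jac=[-2.0440]  S=[0.9871]  K=[-0.2464]  nu=[0.1856]  x^+=[-1.0677]  P^+=[0.0591]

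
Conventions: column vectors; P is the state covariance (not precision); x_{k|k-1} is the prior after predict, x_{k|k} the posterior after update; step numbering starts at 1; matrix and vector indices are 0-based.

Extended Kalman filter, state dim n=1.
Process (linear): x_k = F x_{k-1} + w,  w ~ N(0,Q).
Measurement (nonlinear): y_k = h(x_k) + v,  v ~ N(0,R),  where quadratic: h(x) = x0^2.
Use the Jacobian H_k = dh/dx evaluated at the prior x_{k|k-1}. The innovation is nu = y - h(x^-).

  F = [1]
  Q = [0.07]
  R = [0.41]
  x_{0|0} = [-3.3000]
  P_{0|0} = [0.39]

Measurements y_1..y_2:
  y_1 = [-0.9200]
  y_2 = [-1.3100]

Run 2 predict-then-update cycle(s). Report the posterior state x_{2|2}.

step 1: x^-=[-3.3000]  P^-=[0.4600]  H_jac=[-6.6000]  S=[20.4476]  K=[-0.1485]  nu=[-11.8100]  x^+=[-1.5465]  P^+=[0.0092]
step 2: x^-=[-1.5465]  P^-=[0.0792]  H_jac=[-3.0930]  S=[1.1679]  K=[-0.2098]  nu=[-3.7016]  x^+=[-0.7698]  P^+=[0.0278]

x_post = [-0.7698]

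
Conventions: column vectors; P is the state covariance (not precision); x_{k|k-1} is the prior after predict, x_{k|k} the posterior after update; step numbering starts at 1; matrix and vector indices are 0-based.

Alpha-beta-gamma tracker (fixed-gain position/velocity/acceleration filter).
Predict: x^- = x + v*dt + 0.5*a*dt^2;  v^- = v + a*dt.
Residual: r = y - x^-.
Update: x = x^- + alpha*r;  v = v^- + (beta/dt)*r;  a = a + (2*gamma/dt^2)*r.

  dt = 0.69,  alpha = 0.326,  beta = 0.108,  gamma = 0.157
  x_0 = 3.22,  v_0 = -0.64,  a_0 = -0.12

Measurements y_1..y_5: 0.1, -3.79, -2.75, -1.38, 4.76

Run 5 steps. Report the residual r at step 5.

resid = 16.2995

step 1: x_pred=2.7498  r=-2.6498  x^+=1.8860  v^+=-1.1376  a^+=-1.8676
step 2: x_pred=0.6565  r=-4.4465  x^+=-0.7931  v^+=-3.1222  a^+=-4.8002
step 3: x_pred=-4.0901  r=1.3401  x^+=-3.6532  v^+=-6.2246  a^+=-3.9164
step 4: x_pred=-8.8805  r=7.5005  x^+=-6.4353  v^+=-7.7529  a^+=1.0304
step 5: x_pred=-11.5395  r=16.2995  x^+=-6.2259  v^+=-4.4907  a^+=11.7803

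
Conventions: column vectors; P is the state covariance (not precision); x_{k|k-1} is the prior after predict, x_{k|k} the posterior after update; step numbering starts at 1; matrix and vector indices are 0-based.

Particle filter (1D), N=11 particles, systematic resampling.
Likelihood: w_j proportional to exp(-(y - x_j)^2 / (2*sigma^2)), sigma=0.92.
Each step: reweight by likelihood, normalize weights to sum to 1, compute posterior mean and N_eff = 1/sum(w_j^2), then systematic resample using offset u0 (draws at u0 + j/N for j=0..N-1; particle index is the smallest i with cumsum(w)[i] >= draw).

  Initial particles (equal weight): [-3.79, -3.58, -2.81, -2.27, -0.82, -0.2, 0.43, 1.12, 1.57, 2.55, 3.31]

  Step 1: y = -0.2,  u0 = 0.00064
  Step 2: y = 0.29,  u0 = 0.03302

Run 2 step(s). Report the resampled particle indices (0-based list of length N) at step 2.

step 1: w=[0.0002, 0.0004, 0.0056, 0.0248, 0.2480, 0.3112, 0.2461, 0.1112, 0.0489, 0.0036, 0.0002]  mean=-0.0224  Neff=4.2676  idx=[2, 4, 4, 4, 5, 5, 5, 6, 6, 6, 7]
step 2: w=[0.0004, 0.0628, 0.0628, 0.0628, 0.1129, 0.1129, 0.1129, 0.1286, 0.1286, 0.1286, 0.0866]  mean=0.0393  Neff=9.3294  idx=[1, 2, 4, 5, 5, 6, 7, 8, 8, 9, 10]

resampled_idx = [1, 2, 4, 5, 5, 6, 7, 8, 8, 9, 10]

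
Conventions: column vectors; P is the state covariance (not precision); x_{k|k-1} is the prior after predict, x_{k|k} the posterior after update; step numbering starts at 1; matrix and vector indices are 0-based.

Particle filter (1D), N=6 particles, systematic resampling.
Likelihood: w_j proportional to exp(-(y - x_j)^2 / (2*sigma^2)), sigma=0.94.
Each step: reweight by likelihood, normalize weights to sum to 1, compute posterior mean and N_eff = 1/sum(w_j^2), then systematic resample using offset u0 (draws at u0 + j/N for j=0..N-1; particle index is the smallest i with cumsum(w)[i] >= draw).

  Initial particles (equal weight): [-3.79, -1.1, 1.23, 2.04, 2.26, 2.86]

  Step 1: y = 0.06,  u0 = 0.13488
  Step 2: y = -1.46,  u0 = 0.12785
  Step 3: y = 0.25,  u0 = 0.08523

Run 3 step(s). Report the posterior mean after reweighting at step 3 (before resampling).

post_mean = -1.1000

step 1: w=[0.0002, 0.4194, 0.4140, 0.0977, 0.0581, 0.0106]  mean=0.4079  Neff=2.7753  idx=[1, 1, 2, 2, 2, 4]
step 2: w=[0.4868, 0.4868, 0.0087, 0.0087, 0.0087, 0.0002]  mean=-1.0383  Neff=2.1089  idx=[0, 0, 0, 1, 1, 1]
step 3: w=[0.1667, 0.1667, 0.1667, 0.1667, 0.1667, 0.1667]  mean=-1.1000  Neff=6.0000  idx=[0, 1, 2, 3, 4, 5]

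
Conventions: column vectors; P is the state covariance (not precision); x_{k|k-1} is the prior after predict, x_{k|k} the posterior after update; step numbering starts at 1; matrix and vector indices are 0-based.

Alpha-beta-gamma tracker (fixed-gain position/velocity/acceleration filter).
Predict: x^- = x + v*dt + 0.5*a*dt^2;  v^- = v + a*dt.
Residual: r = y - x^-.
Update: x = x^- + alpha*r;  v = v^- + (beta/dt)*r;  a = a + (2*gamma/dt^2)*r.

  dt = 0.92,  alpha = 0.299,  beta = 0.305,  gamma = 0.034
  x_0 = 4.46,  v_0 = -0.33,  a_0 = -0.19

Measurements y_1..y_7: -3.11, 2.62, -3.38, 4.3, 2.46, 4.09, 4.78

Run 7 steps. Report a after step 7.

step 1: x_pred=4.0760  r=-7.1860  x^+=1.9274  v^+=-2.8871  a^+=-0.7673
step 2: x_pred=-1.0535  r=3.6735  x^+=0.0449  v^+=-2.3752  a^+=-0.4722
step 3: x_pred=-2.3401  r=-1.0399  x^+=-2.6511  v^+=-3.1544  a^+=-0.5557
step 4: x_pred=-5.7883  r=10.0883  x^+=-2.7719  v^+=-0.3212  a^+=0.2548
step 5: x_pred=-2.9595  r=5.4195  x^+=-1.3391  v^+=1.7099  a^+=0.6902
step 6: x_pred=0.5261  r=3.5639  x^+=1.5917  v^+=3.5264  a^+=0.9765
step 7: x_pred=5.2492  r=-0.4692  x^+=5.1089  v^+=4.2692  a^+=0.9388

a_post = 0.9388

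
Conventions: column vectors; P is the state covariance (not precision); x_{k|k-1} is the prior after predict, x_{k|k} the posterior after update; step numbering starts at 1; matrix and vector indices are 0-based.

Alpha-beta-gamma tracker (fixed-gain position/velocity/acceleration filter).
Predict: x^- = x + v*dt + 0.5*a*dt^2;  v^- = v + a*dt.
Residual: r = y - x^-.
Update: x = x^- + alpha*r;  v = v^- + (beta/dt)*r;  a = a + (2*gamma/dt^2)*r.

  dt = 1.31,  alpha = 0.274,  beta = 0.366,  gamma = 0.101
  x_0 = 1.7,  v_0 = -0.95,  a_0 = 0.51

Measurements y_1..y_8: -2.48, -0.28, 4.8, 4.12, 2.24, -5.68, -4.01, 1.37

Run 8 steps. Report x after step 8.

x_post = -4.7946

step 1: x_pred=0.8931  r=-3.3731  x^+=-0.0311  v^+=-1.2243  a^+=0.1130
step 2: x_pred=-1.5380  r=1.2580  x^+=-1.1933  v^+=-0.7249  a^+=0.2610
step 3: x_pred=-1.9189  r=6.7189  x^+=-0.0779  v^+=1.4943  a^+=1.0519
step 4: x_pred=2.7822  r=1.3378  x^+=3.1488  v^+=3.2461  a^+=1.2094
step 5: x_pred=8.4388  r=-6.1988  x^+=6.7404  v^+=3.0985  a^+=0.4797
step 6: x_pred=11.2110  r=-16.8910  x^+=6.5829  v^+=-0.9922  a^+=-1.5085
step 7: x_pred=3.9887  r=-7.9987  x^+=1.7970  v^+=-5.2031  a^+=-2.4500
step 8: x_pred=-7.1212  r=8.4912  x^+=-4.7946  v^+=-6.0402  a^+=-1.4505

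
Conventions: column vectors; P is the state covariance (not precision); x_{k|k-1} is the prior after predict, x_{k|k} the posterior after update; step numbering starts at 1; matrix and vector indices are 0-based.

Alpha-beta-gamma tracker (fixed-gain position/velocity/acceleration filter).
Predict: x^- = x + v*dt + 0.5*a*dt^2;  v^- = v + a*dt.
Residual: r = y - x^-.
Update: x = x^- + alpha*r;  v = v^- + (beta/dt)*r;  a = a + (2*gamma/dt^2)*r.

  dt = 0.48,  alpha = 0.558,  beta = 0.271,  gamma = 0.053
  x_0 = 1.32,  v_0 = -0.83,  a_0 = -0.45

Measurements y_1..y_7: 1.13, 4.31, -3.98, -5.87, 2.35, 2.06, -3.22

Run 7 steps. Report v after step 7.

v_post = 0.3040

step 1: x_pred=0.8698  r=0.2602  x^+=1.0150  v^+=-0.8991  a^+=-0.3303
step 2: x_pred=0.5454  r=3.7646  x^+=2.6460  v^+=1.0678  a^+=1.4017
step 3: x_pred=3.3201  r=-7.3001  x^+=-0.7534  v^+=-2.3808  a^+=-1.9568
step 4: x_pred=-2.1216  r=-3.7484  x^+=-4.2132  v^+=-5.4364  a^+=-3.6814
step 5: x_pred=-7.2468  r=9.5968  x^+=-1.8918  v^+=-1.7853  a^+=0.7338
step 6: x_pred=-2.6642  r=4.7242  x^+=-0.0281  v^+=1.2341  a^+=2.9073
step 7: x_pred=0.8992  r=-4.1192  x^+=-1.3993  v^+=0.3040  a^+=1.0121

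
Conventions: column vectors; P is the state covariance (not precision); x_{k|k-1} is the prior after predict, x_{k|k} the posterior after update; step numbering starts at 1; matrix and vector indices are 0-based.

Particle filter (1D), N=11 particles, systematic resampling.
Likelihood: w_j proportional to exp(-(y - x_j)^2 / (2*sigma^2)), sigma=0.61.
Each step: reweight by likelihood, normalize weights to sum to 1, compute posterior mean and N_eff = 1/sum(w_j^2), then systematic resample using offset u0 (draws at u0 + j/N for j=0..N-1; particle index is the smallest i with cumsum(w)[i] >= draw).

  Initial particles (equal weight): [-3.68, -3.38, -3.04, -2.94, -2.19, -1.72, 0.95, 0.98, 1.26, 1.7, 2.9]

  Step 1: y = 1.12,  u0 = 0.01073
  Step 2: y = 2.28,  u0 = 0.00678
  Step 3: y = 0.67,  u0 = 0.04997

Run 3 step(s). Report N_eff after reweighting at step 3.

N_eff = 8.5985

step 1: w=[0.0000, 0.0000, 0.0000, 0.0000, 0.0000, 0.0000, 0.2702, 0.2736, 0.2736, 0.1787, 0.0040]  mean=1.1848  Neff=3.9274  idx=[6, 6, 6, 7, 7, 7, 8, 8, 8, 9, 9]
step 2: w=[0.0357, 0.0357, 0.0357, 0.0397, 0.0397, 0.0397, 0.0950, 0.0950, 0.0950, 0.2445, 0.2445]  mean=1.4087  Neff=6.4435  idx=[0, 2, 5, 6, 7, 8, 9, 9, 9, 10, 10]
step 3: w=[0.1563, 0.1563, 0.1526, 0.1088, 0.1088, 0.1088, 0.0417, 0.0417, 0.0417, 0.0417, 0.0417]  mean=1.2122  Neff=8.5985  idx=[0, 0, 1, 2, 2, 3, 4, 5, 5, 7, 10]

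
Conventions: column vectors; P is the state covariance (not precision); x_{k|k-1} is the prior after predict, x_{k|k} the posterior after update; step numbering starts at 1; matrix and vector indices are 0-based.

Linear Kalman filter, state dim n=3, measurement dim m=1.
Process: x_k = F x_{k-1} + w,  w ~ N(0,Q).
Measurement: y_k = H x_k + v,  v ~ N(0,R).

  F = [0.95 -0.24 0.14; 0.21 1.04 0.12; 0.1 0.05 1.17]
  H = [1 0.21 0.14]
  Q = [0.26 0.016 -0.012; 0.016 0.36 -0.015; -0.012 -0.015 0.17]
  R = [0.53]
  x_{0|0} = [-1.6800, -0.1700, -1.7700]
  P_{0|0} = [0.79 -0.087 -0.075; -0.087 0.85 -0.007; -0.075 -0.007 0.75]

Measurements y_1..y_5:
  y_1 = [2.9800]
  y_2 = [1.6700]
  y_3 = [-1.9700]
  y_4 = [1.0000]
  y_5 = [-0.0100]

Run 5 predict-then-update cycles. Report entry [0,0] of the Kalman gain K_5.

K[0,0] = 0.5899

step 1: x^-=[-1.8030, -0.7420, -2.2474]  P^-=[1.0568 -0.1191 0.0912; -0.1191 1.2815 0.1132; 0.0912 0.1132 1.1875]  S=[1.6488]  K=[0.6335; 0.1006; 0.1705]  nu=[5.2535]  x^+=[1.5253, -0.2135, -1.3515]  P^+=[0.3950 -0.2242 -0.0870; -0.2242 1.2648 0.0850; -0.0870 0.0850 1.1395]
step 2: x^-=[1.3111, -0.0639, -1.4394]  P^-=[0.7851 -0.4145 0.0706; -0.4145 1.6807 0.2748; 0.0706 0.2748 1.7243]  S=[1.2848]  K=[0.5510; -0.0179; 0.2877]  nu=[0.5738]  x^+=[1.6273, -0.0742, -1.2742]  P^+=[0.3950 -0.4018 -0.1331; -0.4018 1.6803 0.2815; -0.1331 0.2815 1.6180]
step 3: x^-=[1.3853, 0.1116, -1.3319]  P^-=[0.8739 -0.6603 0.0340; -0.6603 2.1062 0.5717; 0.0340 0.5717 2.3907]  S=[1.3094]  K=[0.5651; -0.1054; 0.3733]  nu=[-3.1923]  x^+=[-0.4187, 0.4481, -2.5235]  P^+=[0.4557 -0.5824 -0.2422; -0.5824 2.0916 0.6232; -0.2422 0.6232 2.2083]
step 4: x^-=[-0.8586, 0.0752, -2.9720]  P^-=[0.9943 -0.8860 -0.0890; -0.8860 2.5632 1.0464; -0.0890 1.0464 3.2131]  S=[1.3648]  K=[0.5831; -0.1475; 0.4254]  nu=[2.2589]  x^+=[0.4585, -0.2579, -2.0111]  P^+=[0.5303 -0.7687 -0.4275; -0.7687 2.5335 1.1320; -0.4275 1.1320 2.9661]
step 5: x^-=[0.2159, -0.4132, -2.3200]  P^-=[1.1034 -1.1105 -0.3153; -1.1105 3.0916 1.7303; -0.3153 1.7303 4.2667]  S=[1.4004]  K=[0.5899; -0.1564; 0.4608]  nu=[0.1857]  x^+=[0.3254, -0.4423, -2.2344]  P^+=[0.6161 -0.9813 -0.6960; -0.9813 3.0573 1.8313; -0.6960 1.8313 3.9693]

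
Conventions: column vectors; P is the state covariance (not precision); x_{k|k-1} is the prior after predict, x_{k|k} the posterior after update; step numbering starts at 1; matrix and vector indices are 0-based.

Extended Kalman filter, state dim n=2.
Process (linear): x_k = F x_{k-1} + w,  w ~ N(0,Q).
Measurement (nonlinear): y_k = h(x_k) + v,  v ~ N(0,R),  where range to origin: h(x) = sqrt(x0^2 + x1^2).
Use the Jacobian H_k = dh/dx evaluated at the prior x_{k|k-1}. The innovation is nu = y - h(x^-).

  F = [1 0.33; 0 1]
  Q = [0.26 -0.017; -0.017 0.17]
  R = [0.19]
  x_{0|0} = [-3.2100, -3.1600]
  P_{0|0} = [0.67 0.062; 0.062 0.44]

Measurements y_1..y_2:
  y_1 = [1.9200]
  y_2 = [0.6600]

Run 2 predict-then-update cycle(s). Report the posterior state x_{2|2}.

step 1: x^-=[-4.2528, -3.1600]  P^-=[1.0188 0.1902; 0.1902 0.6100]  H_jac=[-0.8027 -0.5964]  S=[1.2455]  K=[-0.7477; -0.4147]  nu=[-3.3783]  x^+=[-1.7270, -1.7591]  P^+=[0.3226 -0.1960; -0.1960 0.3958]
step 2: x^-=[-2.3075, -1.7591]  P^-=[0.4964 -0.0823; -0.0823 0.5658]  H_jac=[-0.7953 -0.6063]  S=[0.6325]  K=[-0.5452; -0.4388]  nu=[-2.2415]  x^+=[-1.0855, -0.7754]  P^+=[0.3084 -0.2337; -0.2337 0.4440]

x_post = [-1.0855, -0.7754]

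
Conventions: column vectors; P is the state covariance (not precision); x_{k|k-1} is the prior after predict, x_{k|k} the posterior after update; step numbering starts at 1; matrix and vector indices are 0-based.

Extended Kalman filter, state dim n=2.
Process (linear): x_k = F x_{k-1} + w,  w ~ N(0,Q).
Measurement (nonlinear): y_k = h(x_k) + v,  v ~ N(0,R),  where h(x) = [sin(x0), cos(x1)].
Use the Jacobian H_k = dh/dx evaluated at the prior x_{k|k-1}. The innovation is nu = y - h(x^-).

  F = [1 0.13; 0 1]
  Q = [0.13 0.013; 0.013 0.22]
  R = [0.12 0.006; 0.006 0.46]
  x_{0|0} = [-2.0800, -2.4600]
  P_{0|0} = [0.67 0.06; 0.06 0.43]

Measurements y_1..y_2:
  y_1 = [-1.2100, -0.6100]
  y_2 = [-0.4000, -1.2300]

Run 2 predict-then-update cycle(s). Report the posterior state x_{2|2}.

step 1: x^-=[-2.3998, -2.4600]  P^-=[0.8229 0.1289; 0.1289 0.6500]  H_jac=[-0.7373 0.0000; 0.0000 0.6300]  S=[0.5673 -0.0539; -0.0539 0.7180]  K=[-1.0663 0.0331; -0.1142 0.5618]  nu=[-0.5344, 0.1666]  x^+=[-1.8245, -2.3054]  P^+=[0.1733 0.0140; 0.0140 0.4091]
step 2: x^-=[-2.1242, -2.3054]  P^-=[0.3138 0.0802; 0.0802 0.6291]  H_jac=[-0.5256 0.0000; 0.0000 0.7421]  S=[0.2067 -0.0253; -0.0253 0.8064]  K=[-0.7920 0.0490; -0.1336 0.5747]  nu=[0.4508, -0.5597]  x^+=[-2.5086, -2.6873]  P^+=[0.1803 0.0240; 0.0240 0.3552]

x_post = [-2.5086, -2.6873]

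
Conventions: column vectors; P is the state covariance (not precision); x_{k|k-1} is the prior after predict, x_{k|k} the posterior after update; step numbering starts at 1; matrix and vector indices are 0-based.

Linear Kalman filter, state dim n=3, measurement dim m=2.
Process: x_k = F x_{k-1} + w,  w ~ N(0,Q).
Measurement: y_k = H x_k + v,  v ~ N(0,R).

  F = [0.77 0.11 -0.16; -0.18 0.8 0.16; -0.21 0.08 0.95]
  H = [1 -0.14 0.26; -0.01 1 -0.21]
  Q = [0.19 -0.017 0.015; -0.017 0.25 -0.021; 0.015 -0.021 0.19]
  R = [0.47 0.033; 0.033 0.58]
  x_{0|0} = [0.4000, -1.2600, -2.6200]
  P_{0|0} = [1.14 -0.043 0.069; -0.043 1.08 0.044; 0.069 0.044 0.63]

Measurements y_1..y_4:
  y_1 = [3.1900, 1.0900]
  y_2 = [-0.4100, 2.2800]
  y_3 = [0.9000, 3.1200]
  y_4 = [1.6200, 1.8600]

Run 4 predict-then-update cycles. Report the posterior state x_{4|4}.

step 1: x^-=[0.5886, -1.4992, -2.6738]  P^-=[0.8693 -0.1161 -0.2004; -0.1161 1.0139 0.2147; -0.2004 0.2147 0.7964]  S=[1.3256 -0.1726; -0.1726 1.5404]  K=[0.6309 0.0170; -0.0716 0.6217; -0.0137 0.0306]  nu=[3.0867, 2.0336]  x^+=[2.5706, -0.4560, -2.6539]  P^+=[0.3449 -0.0050 -0.1865; -0.0050 0.3964 0.1823; -0.1865 0.1823 0.7945]
step 2: x^-=[2.3538, -1.2521, -3.0975]  P^-=[0.4583 -0.1017 -0.2842; -0.1017 0.5941 0.3181; -0.2842 0.3181 1.0271]  S=[0.8669 -0.0602; -0.0602 1.0867]  K=[0.4586 -0.0175; -0.0844 0.4815; -0.0647 0.0933]  nu=[-2.1338, 2.9052]  x^+=[1.3244, 0.3269, -2.6885]  P^+=[0.2747 -0.0456 -0.2541; -0.0456 0.3311 0.2622; -0.2541 0.2622 1.0133]
step 3: x^-=[1.4859, -0.4071, -2.8060]  P^-=[0.4284 -0.1466 -0.3526; -0.1466 0.5916 0.4275; -0.3526 0.4275 1.2615]  S=[0.8219 -0.0711; -0.0711 1.0492]  K=[0.4309 -0.0440; -0.1030 0.4727; -0.0896 0.1523]  nu=[0.0867, 2.9527]  x^+=[1.3932, 0.9798, -2.3641]  P^+=[0.2711 -0.0735 -0.3089; -0.0735 0.3415 0.3403; -0.3089 0.3403 1.2286]
step 4: x^-=[1.5588, 0.1548, -2.4601]  P^-=[0.4380 -0.1843 -0.4205; -0.1843 0.6349 0.5374; -0.4205 0.5374 1.4904]  S=[0.8150 -0.0813; -0.0813 1.0568]  K=[0.4287 -0.0620; -0.1152 0.4868; -0.1121 0.2077]  nu=[0.7225, 1.2041]  x^+=[1.7939, 0.6578, -2.2910]  P^+=[0.2798 -0.0946 -0.3599; -0.0946 0.3645 0.4136; -0.3599 0.4136 1.4308]

x_post = [1.7939, 0.6578, -2.2910]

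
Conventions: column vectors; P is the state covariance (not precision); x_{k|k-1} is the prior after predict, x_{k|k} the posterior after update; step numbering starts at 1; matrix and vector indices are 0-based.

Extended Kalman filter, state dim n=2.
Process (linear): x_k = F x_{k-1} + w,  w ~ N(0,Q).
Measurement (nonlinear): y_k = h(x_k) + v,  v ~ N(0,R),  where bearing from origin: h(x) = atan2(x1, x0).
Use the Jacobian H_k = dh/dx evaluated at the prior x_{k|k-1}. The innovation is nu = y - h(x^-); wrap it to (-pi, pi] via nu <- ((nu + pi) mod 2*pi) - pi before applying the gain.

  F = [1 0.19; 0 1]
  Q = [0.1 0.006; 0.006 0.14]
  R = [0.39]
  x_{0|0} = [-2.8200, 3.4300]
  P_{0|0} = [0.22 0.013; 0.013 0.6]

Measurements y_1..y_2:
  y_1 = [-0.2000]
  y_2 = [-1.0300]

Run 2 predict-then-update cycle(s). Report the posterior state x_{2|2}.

x_post = [-0.0521, 4.7773]

step 1: x^-=[-2.1683, 3.4300]  P^-=[0.3466 0.1330; 0.1330 0.7400]  H_jac=[-0.2083 -0.1317]  S=[0.4252]  K=[-0.2110; -0.2943]  nu=[-2.3345]  x^+=[-1.6757, 4.1172]  P^+=[0.3277 0.1066; 0.1066 0.7032]
step 2: x^-=[-0.8934, 4.1172]  P^-=[0.4936 0.2462; 0.2462 0.8432]  H_jac=[-0.2320 -0.0503]  S=[0.4244]  K=[-0.2989; -0.2345]  nu=[-2.8145]  x^+=[-0.0521, 4.7773]  P^+=[0.4556 0.2164; 0.2164 0.8198]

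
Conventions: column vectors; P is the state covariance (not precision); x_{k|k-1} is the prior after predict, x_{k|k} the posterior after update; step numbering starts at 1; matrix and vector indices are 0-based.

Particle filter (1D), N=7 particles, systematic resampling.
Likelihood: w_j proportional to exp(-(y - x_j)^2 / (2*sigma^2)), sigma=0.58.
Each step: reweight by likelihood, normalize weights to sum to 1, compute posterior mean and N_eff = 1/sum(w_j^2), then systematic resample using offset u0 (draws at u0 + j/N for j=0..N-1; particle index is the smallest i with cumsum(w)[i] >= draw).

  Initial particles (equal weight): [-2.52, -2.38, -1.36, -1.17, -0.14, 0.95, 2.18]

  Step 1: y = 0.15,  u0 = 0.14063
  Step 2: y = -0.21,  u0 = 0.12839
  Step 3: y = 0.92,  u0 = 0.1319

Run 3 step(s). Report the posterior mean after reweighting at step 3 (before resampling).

post_mean = 0.3715

step 1: w=[0.0000, 0.0001, 0.0245, 0.0544, 0.6396, 0.2799, 0.0016]  mean=0.0828  Neff=2.0368  idx=[4, 4, 4, 4, 4, 5, 5]
step 2: w=[0.1897, 0.1897, 0.1897, 0.1897, 0.1897, 0.0259, 0.0259]  mean=-0.0836  Neff=5.5191  idx=[0, 1, 2, 2, 3, 4, 6]
step 3: w=[0.0885, 0.0885, 0.0885, 0.0885, 0.0885, 0.0885, 0.4693]  mean=0.3715  Neff=3.7430  idx=[1, 3, 4, 6, 6, 6, 6]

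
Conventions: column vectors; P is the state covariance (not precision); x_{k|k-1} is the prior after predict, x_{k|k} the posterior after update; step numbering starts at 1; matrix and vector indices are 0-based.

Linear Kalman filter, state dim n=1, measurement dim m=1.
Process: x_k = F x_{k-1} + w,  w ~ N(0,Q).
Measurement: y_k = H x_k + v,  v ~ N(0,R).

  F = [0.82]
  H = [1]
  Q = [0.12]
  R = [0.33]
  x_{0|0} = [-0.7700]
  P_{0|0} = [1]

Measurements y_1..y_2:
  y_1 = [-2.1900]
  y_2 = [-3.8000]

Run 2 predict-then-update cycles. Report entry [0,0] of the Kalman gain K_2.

K[0,0] = 0.4560

step 1: x^-=[-0.6314]  P^-=[0.7924]  S=[1.1224]  K=[0.7060]  nu=[-1.5586]  x^+=[-1.7318]  P^+=[0.2330]
step 2: x^-=[-1.4200]  P^-=[0.2767]  S=[0.6067]  K=[0.4560]  nu=[-2.3800]  x^+=[-2.5054]  P^+=[0.1505]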